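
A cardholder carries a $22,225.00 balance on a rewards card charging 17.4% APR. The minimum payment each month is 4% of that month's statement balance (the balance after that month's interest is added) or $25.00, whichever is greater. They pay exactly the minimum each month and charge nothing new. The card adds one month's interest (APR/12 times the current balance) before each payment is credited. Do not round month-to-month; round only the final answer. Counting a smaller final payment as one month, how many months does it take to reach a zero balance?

167 months

Monthly rate r = 17.4%/12 = 1.45% = 0.0145.
While 4% of the post-interest balance exceeds $25.00, each month B ← (B·(1+r))·(1 − 0.04), i.e. B shrinks by the factor (1+r)·0.96 = 0.97392.
This holds for months 1–136. Entering month 137 the balance is $610.95; 4% of the post-interest balance is now below $25.00, so the flat $25.00 minimum applies from here.
From month 137 a fixed $25.00 at rate r clears $610.95 in 31 more payments. Total: 136 + 31 = 167 months.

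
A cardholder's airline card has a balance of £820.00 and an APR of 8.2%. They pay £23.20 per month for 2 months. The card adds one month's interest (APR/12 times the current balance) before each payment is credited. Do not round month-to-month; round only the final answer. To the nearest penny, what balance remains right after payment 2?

Monthly rate r = 8.2%/12 = 0.683333% = 0.00683333.
Each month: B ← B·(1+r) − £23.20.
Month 1: interest £5.60; balance after payment £802.40.
Month 2: interest £5.48; balance after payment £784.69.

£784.69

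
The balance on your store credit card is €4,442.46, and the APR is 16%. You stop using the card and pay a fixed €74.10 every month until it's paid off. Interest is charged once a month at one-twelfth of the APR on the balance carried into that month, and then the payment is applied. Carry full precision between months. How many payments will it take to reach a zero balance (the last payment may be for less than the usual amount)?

Monthly rate r = 16%/12 = 1.33333% = 0.0133333.
Recurrence: B ← B·(1+r) − €74.10.
Month 1: interest €59.23; balance after payment €4,427.59.
Month 2: interest €59.03; balance after payment €4,412.53.
Closed form: n = −ln(1 − rB₀/P)/ln(1+r) = −ln(0.20064)/ln(1.01333) ≈ 121.271, so the balance reaches zero during payment 122.

122 months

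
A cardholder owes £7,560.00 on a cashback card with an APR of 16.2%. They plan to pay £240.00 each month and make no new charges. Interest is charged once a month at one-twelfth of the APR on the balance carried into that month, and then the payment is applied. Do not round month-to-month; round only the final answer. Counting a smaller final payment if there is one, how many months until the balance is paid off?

Monthly rate r = 16.2%/12 = 1.35% = 0.0135.
Recurrence: B ← B·(1+r) − £240.00.
Month 1: interest £102.06; balance after payment £7,422.06.
Month 2: interest £100.20; balance after payment £7,282.26.
Closed form: n = −ln(1 − rB₀/P)/ln(1+r) = −ln(0.57475)/ln(1.0135) ≈ 41.300, so the balance reaches zero during payment 42.

42 months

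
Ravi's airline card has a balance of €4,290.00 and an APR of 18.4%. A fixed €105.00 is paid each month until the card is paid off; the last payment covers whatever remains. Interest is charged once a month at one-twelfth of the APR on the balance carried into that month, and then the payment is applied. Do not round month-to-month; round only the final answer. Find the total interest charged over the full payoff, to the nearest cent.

Monthly rate r = 18.4%/12 = 1.53333% = 0.0153333.
Payoff takes n = ⌈−ln(1 − rB₀/P)/ln(1+r)⌉ = ⌈64.715⌉ = 65 payments; the last is €75.29.
Total paid = 64·€105.00 + €75.29 = €6,795.29.
Total interest = total paid − principal = €6,795.29 − €4,290.00 = €2,505.29.

€2,505.29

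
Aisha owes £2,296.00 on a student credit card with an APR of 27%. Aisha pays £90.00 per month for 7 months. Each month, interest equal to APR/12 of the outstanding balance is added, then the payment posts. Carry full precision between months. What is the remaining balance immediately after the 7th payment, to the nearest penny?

Monthly rate r = 27%/12 = 2.25% = 0.0225.
Each month: B ← B·(1+r) − £90.00.
Month 1: interest £51.66; balance after payment £2,257.66.
Month 2: interest £50.80; balance after payment £2,218.46.
Month 3: interest £49.92; balance after payment £2,178.37.
Month 4: interest £49.01; balance after payment £2,137.39.
Month 5: interest £48.09; balance after payment £2,095.48.
Month 6: interest £47.15; balance after payment £2,052.63.
Month 7: interest £46.18; balance after payment £2,008.81.

£2,008.81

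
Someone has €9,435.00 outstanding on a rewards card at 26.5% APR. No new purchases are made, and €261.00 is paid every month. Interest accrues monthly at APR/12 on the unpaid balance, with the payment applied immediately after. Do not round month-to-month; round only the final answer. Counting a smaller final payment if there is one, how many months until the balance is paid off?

74 payments

Monthly rate r = 26.5%/12 = 2.20833% = 0.0220833.
Recurrence: B ← B·(1+r) − €261.00.
Month 1: interest €208.36; balance after payment €9,382.36.
Month 2: interest €207.19; balance after payment €9,328.55.
Closed form: n = −ln(1 − rB₀/P)/ln(1+r) = −ln(0.2017)/ln(1.02208) ≈ 73.294, so the balance reaches zero during payment 74.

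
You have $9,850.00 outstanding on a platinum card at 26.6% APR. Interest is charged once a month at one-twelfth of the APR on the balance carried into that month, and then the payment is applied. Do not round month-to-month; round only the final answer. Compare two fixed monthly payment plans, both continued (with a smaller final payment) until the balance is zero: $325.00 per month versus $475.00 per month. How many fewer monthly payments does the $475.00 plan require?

Monthly rate r = 26.6%/12 = 2.21667% = 0.0221667.
At $325.00/mo: n = ⌈−ln(1 − rB₀/P)/ln(1+r)⌉ = 51 payments (last $266.86); total interest = total paid − $9,850.00 = $6,666.86.
At $475.00/mo: 29 payments (last $36.80); total interest $3,486.80.
Payments saved = 51 − 29 = 22.

22 fewer payments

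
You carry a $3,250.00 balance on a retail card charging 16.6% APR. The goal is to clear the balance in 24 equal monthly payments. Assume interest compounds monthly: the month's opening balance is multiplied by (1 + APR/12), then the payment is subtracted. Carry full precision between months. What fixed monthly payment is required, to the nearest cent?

Monthly rate r = 16.6%/12 = 1.38333% = 0.0138333.
Level-payment amortization: P = B₀·r / (1 − (1+r)^(−n)) = 3250.00·0.0138333 / (1 − 1.01383^(−24)).
Denominator 1 − (1+r)^(−24) = 0.280878267.
P = 44.9583 / 0.280878267 ≈ 160.06.

$160.06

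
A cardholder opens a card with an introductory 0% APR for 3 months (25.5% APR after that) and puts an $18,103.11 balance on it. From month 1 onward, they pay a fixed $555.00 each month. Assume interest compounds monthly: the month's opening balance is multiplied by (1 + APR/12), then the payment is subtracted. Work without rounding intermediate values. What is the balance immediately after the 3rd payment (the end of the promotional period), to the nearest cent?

$16,438.11

Promo months 1–3 at r₀ = 0%/12 = 0; months 4+ at r₁ = 25.5%/12 = 0.02125.
After month 3 (no interest yet): B = $18,103.11 − 3·$555.00 = $16,438.11.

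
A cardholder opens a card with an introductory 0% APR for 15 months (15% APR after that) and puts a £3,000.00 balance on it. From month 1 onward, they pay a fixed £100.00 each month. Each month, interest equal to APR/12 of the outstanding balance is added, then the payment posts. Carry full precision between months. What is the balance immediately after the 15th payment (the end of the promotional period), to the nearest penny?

£1,500.00

Promo months 1–15 at r₀ = 0%/12 = 0; months 16+ at r₁ = 15%/12 = 0.0125.
After month 15 (no interest yet): B = £3,000.00 − 15·£100.00 = £1,500.00.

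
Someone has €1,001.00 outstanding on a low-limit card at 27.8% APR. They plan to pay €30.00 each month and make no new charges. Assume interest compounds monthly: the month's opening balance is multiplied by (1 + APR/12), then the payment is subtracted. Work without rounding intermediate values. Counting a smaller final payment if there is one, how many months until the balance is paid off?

Monthly rate r = 27.8%/12 = 2.31667% = 0.0231667.
Recurrence: B ← B·(1+r) − €30.00.
Month 1: interest €23.19; balance after payment €994.19.
Month 2: interest €23.03; balance after payment €987.22.
Closed form: n = −ln(1 − rB₀/P)/ln(1+r) = −ln(0.22701)/ln(1.02317) ≈ 64.743, so the balance reaches zero during payment 65.

65 payments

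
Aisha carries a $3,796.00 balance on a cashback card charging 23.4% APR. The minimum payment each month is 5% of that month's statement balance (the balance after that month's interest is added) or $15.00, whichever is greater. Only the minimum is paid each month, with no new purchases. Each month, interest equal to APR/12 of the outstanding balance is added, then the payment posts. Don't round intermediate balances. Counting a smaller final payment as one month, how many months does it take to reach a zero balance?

Monthly rate r = 23.4%/12 = 1.95% = 0.0195.
While 5% of the post-interest balance exceeds $15.00, each month B ← (B·(1+r))·(1 − 0.05), i.e. B shrinks by the factor (1+r)·0.95 = 0.96852.
This holds for months 1–80. Entering month 81 the balance is $293.90; 5% of the post-interest balance is now below $15.00, so the flat $15.00 minimum applies from here.
From month 81 a fixed $15.00 at rate r clears $293.90 in 25 more payments. Total: 80 + 25 = 105 months.

105 months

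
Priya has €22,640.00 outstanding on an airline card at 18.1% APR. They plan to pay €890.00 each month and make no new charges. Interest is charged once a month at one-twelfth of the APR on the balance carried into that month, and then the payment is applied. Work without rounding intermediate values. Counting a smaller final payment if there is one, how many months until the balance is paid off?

33 months

Monthly rate r = 18.1%/12 = 1.50833% = 0.0150833.
Recurrence: B ← B·(1+r) − €890.00.
Month 1: interest €341.49; balance after payment €22,091.49.
Month 2: interest €333.21; balance after payment €21,534.70.
Closed form: n = −ln(1 − rB₀/P)/ln(1+r) = −ln(0.61631)/ln(1.01508) ≈ 32.330, so the balance reaches zero during payment 33.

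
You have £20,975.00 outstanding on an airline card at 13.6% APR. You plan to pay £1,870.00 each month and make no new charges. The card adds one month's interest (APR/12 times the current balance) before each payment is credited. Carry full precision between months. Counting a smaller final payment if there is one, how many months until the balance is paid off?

Monthly rate r = 13.6%/12 = 1.13333% = 0.0113333.
Recurrence: B ← B·(1+r) − £1,870.00.
Month 1: interest £237.72; balance after payment £19,342.72.
Month 2: interest £219.22; balance after payment £17,691.93.
Closed form: n = −ln(1 − rB₀/P)/ln(1+r) = −ln(0.87288)/ln(1.01133) ≈ 12.064, so the balance reaches zero during payment 13.

13 payments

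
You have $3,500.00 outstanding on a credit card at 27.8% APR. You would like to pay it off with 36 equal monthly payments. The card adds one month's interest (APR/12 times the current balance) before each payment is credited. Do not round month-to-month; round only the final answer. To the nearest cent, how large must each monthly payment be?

$144.39

Monthly rate r = 27.8%/12 = 2.31667% = 0.0231667.
Level-payment amortization: P = B₀·r / (1 − (1+r)^(−n)) = 3500.00·0.0231667 / (1 − 1.02317^(−36)).
Denominator 1 − (1+r)^(−36) = 0.561539765.
P = 81.0833 / 0.561539765 ≈ 144.39.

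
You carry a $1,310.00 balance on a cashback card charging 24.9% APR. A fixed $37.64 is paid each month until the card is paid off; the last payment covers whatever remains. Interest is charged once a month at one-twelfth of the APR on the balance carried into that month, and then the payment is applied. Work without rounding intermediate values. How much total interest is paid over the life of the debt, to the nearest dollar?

$1,037

Monthly rate r = 24.9%/12 = 2.075% = 0.02075.
Payoff takes n = ⌈−ln(1 − rB₀/P)/ln(1+r)⌉ = ⌈62.361⌉ = 63 payments; the last is $13.68.
Total paid = 62·$37.64 + $13.68 = $2,347.36.
Total interest = total paid − principal = $2,347.36 − $1,310.00 = $1,037.36.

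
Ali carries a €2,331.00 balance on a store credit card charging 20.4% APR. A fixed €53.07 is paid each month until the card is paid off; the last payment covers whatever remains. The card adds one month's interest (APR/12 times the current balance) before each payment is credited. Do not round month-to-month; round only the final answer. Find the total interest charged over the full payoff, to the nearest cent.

Monthly rate r = 20.4%/12 = 1.7% = 0.017.
Payoff takes n = ⌈−ln(1 − rB₀/P)/ln(1+r)⌉ = ⌈81.458⌉ = 82 payments; the last is €24.44.
Total paid = 81·€53.07 + €24.44 = €4,323.11.
Total interest = total paid − principal = €4,323.11 − €2,331.00 = €1,992.11.

€1,992.11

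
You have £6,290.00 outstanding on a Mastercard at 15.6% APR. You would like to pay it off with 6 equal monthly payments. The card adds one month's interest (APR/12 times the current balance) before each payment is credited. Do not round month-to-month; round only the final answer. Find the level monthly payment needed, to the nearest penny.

£1,096.55

Monthly rate r = 15.6%/12 = 1.3% = 0.013.
Level-payment amortization: P = B₀·r / (1 − (1+r)^(−n)) = 6290.00·0.013 / (1 − 1.013^(−6)).
Denominator 1 − (1+r)^(−6) = 0.0745705247.
P = 81.77 / 0.0745705247 ≈ 1096.55.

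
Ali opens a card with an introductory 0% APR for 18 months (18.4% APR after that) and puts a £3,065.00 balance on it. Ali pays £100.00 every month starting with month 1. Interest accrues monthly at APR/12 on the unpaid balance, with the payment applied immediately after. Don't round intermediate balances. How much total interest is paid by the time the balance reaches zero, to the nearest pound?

Promo months 1–18 at r₀ = 0%/12 = 0; months 19+ at r₁ = 18.4%/12 = 0.0153333.
After month 18 (no interest yet): B = £3,065.00 − 18·£100.00 = £1,265.00.
Then at r₁ with £100.00/mo: n₂ = −ln(1 − r₁·B/P)/ln(1+r₁) ≈ 14.17 → 15 more payments.
Total paid = 32·£100.00 + £17.15 = £3,217.15; interest = £3,217.15 − £3,065.00 = £152.15.

£152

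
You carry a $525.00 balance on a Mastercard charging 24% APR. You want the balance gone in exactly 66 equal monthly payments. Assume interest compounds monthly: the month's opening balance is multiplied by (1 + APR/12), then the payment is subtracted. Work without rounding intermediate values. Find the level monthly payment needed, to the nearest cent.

$14.40

Monthly rate r = 24%/12 = 2% = 0.02.
Level-payment amortization: P = B₀·r / (1 − (1+r)^(−n)) = 525.00·0.02 / (1 − 1.02^(−66)).
Denominator 1 − (1+r)^(−66) = 0.72936207.
P = 10.5 / 0.72936207 ≈ 14.40.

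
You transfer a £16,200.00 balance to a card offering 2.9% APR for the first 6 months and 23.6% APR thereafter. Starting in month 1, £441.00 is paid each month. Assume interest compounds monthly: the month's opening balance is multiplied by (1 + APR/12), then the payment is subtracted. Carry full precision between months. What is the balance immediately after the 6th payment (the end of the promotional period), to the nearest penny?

£13,774.29

Promo months 1–6 at r₀ = 2.9%/12 = 0.00241667; months 7+ at r₁ = 23.6%/12 = 0.0196667.
After month 6: iterate B ← B·(1+r₀) − £441.00 for 6 months → £13,774.29.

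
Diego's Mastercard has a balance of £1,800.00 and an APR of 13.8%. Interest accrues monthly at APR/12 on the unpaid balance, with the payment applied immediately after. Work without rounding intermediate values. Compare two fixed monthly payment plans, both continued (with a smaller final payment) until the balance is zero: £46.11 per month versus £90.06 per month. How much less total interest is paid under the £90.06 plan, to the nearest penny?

Monthly rate r = 13.8%/12 = 1.15% = 0.0115.
At £46.11/mo: n = ⌈−ln(1 − rB₀/P)/ln(1+r)⌉ = 53 payments (last £5.27); total interest = total paid − £1,800.00 = £602.99.
At £90.06/mo: 23 payments (last £75.76); total interest £257.08.
Interest saved = £602.99 − £257.08 = £345.91.

£345.91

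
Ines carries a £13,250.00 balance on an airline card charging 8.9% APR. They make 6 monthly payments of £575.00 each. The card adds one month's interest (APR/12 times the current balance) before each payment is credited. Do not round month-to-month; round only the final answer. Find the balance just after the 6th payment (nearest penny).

£10,336.06

Monthly rate r = 8.9%/12 = 0.741667% = 0.00741667.
Each month: B ← B·(1+r) − £575.00.
Month 1: interest £98.27; balance after payment £12,773.27.
Month 2: interest £94.74; balance after payment £12,293.01.
Month 3: interest £91.17; balance after payment £11,809.18.
Month 4: interest £87.58; balance after payment £11,321.76.
Month 5: interest £83.97; balance after payment £10,830.73.
Month 6: interest £80.33; balance after payment £10,336.06.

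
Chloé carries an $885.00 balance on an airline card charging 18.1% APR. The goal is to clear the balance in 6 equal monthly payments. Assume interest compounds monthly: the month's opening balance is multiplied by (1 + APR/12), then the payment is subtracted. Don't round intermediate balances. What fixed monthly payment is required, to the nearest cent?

Monthly rate r = 18.1%/12 = 1.50833% = 0.0150833.
Level-payment amortization: P = B₀·r / (1 − (1+r)^(−n)) = 885.00·0.0150833 / (1 − 1.01508^(−6)).
Denominator 1 − (1+r)^(−6) = 0.0859081914.
P = 13.3488 / 0.0859081914 ≈ 155.38.

$155.38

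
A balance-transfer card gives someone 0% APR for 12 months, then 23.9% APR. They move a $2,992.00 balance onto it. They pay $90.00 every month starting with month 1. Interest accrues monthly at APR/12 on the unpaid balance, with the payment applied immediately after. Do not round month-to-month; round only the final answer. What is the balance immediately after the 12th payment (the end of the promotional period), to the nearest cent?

Promo months 1–12 at r₀ = 0%/12 = 0; months 13+ at r₁ = 23.9%/12 = 0.0199167.
After month 12 (no interest yet): B = $2,992.00 − 12·$90.00 = $1,912.00.

$1,912.00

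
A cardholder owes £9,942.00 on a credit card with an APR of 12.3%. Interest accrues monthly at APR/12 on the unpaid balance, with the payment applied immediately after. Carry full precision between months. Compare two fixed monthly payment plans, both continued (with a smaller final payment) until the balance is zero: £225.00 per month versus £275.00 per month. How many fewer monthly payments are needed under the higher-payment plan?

Monthly rate r = 12.3%/12 = 1.025% = 0.01025.
At £225.00/mo: n = ⌈−ln(1 − rB₀/P)/ln(1+r)⌉ = 60 payments (last £32.72); total interest = total paid − £9,942.00 = £3,365.72.
At £275.00/mo: 46 payments (last £109.05); total interest £2,542.05.
Payments saved = 60 − 46 = 14.

14 fewer payments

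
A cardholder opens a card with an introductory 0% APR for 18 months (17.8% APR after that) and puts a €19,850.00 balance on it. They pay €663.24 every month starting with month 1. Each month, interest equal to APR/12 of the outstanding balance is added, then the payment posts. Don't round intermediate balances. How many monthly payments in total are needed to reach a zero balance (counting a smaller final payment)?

32 payments

Promo months 1–18 at r₀ = 0%/12 = 0; months 19+ at r₁ = 17.8%/12 = 0.0148333.
After month 18 (no interest yet): B = €19,850.00 − 18·€663.24 = €7,911.68.
Then at r₁ with €663.24/mo: n₂ = −ln(1 − r₁·B/P)/ln(1+r₁) ≈ 13.23 → 14 more payments.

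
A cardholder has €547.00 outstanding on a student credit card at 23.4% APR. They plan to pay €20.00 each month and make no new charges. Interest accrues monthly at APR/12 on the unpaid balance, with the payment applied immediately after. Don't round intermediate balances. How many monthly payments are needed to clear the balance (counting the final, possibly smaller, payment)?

Monthly rate r = 23.4%/12 = 1.95% = 0.0195.
Recurrence: B ← B·(1+r) − €20.00.
Month 1: interest €10.67; balance after payment €537.67.
Month 2: interest €10.48; balance after payment €528.15.
Closed form: n = −ln(1 − rB₀/P)/ln(1+r) = −ln(0.46668)/ln(1.0195) ≈ 39.463, so the balance reaches zero during payment 40.

40 months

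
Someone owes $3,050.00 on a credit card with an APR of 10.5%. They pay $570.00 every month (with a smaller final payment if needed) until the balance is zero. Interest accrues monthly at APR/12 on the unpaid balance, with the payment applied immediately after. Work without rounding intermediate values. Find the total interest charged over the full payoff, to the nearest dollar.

$88

Monthly rate r = 10.5%/12 = 0.875% = 0.00875.
Payoff takes n = ⌈−ln(1 − rB₀/P)/ln(1+r)⌉ = ⌈5.504⌉ = 6 payments; the last is $287.98.
Total paid = 5·$570.00 + $287.98 = $3,137.98.
Total interest = total paid − principal = $3,137.98 − $3,050.00 = $87.98.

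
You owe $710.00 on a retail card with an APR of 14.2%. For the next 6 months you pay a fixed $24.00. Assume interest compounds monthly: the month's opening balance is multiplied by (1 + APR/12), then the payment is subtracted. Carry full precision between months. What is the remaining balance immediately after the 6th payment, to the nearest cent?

Monthly rate r = 14.2%/12 = 1.18333% = 0.0118333.
Each month: B ← B·(1+r) − $24.00.
Month 1: interest $8.40; balance after payment $694.40.
Month 2: interest $8.22; balance after payment $678.62.
Month 3: interest $8.03; balance after payment $662.65.
Month 4: interest $7.84; balance after payment $646.49.
Month 5: interest $7.65; balance after payment $630.14.
Month 6: interest $7.46; balance after payment $613.60.

$613.60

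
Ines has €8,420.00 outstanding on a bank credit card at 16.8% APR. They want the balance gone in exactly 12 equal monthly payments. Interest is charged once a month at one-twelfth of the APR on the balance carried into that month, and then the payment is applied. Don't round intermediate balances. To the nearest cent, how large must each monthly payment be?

€767.15

Monthly rate r = 16.8%/12 = 1.4% = 0.014.
Level-payment amortization: P = B₀·r / (1 − (1+r)^(−n)) = 8420.00·0.014 / (1 − 1.014^(−12)).
Denominator 1 − (1+r)^(−12) = 0.153660637.
P = 117.88 / 0.153660637 ≈ 767.15.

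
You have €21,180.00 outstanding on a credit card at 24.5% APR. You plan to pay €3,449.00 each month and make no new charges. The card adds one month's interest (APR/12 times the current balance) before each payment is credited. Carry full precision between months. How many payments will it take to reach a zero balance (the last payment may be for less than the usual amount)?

Monthly rate r = 24.5%/12 = 2.04167% = 0.0204167.
Recurrence: B ← B·(1+r) − €3,449.00.
Month 1: interest €432.43; balance after payment €18,163.42.
Month 2: interest €370.84; balance after payment €15,085.26.
Closed form: n = −ln(1 − rB₀/P)/ln(1+r) = −ln(0.87462)/ln(1.02042) ≈ 6.628, so the balance reaches zero during payment 7.

7 payments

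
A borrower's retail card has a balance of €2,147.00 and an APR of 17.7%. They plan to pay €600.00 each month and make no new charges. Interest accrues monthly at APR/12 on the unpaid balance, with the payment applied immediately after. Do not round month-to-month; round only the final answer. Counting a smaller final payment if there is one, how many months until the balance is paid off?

4 months

Monthly rate r = 17.7%/12 = 1.475% = 0.01475.
Recurrence: B ← B·(1+r) − €600.00.
Month 1: interest €31.67; balance after payment €1,578.67.
Month 2: interest €23.29; balance after payment €1,001.95.
Month 3: interest €14.78; balance after payment €416.73.
Month 4: interest €6.15; balance after payment €0.00.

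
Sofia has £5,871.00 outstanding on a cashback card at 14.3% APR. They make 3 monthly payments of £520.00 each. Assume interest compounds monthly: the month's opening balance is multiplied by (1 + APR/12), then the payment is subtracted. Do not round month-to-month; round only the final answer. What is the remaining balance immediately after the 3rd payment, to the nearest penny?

£4,504.74

Monthly rate r = 14.3%/12 = 1.19167% = 0.0119167.
Each month: B ← B·(1+r) − £520.00.
Month 1: interest £69.96; balance after payment £5,420.96.
Month 2: interest £64.60; balance after payment £4,965.56.
Month 3: interest £59.17; balance after payment £4,504.74.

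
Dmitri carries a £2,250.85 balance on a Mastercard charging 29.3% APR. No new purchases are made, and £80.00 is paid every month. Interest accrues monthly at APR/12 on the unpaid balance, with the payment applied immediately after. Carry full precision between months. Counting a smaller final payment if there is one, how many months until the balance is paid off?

49 payments

Monthly rate r = 29.3%/12 = 2.44167% = 0.0244167.
Recurrence: B ← B·(1+r) − £80.00.
Month 1: interest £54.96; balance after payment £2,225.81.
Month 2: interest £54.35; balance after payment £2,200.16.
Closed form: n = −ln(1 − rB₀/P)/ln(1+r) = −ln(0.31302)/ln(1.02442) ≈ 48.148, so the balance reaches zero during payment 49.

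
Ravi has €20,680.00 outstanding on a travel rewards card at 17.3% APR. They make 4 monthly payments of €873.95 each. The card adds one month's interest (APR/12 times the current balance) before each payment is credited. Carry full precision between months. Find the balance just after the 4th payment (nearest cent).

€18,326.46

Monthly rate r = 17.3%/12 = 1.44167% = 0.0144167.
Each month: B ← B·(1+r) − €873.95.
Month 1: interest €298.14; balance after payment €20,104.19.
Month 2: interest €289.84; balance after payment €19,520.07.
Month 3: interest €281.41; balance after payment €18,927.54.
Month 4: interest €272.87; balance after payment €18,326.46.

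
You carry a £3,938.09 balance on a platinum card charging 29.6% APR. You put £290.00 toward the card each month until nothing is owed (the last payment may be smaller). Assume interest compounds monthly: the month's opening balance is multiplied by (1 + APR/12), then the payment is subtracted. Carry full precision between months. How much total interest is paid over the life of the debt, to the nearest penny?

£917.24

Monthly rate r = 29.6%/12 = 2.46667% = 0.0246667.
Payoff takes n = ⌈−ln(1 − rB₀/P)/ln(1+r)⌉ = ⌈16.740⌉ = 17 payments; the last is £215.33.
Total paid = 16·£290.00 + £215.33 = £4,855.33.
Total interest = total paid − principal = £4,855.33 − £3,938.09 = £917.24.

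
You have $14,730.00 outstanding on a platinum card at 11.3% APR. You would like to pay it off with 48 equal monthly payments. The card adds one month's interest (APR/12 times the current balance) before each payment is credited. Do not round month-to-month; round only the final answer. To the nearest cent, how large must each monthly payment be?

$382.85

Monthly rate r = 11.3%/12 = 0.941667% = 0.00941667.
Level-payment amortization: P = B₀·r / (1 − (1+r)^(−n)) = 14730.00·0.00941667 / (1 − 1.00942^(−48)).
Denominator 1 − (1+r)^(−48) = 0.362298581.
P = 138.708 / 0.362298581 ≈ 382.85.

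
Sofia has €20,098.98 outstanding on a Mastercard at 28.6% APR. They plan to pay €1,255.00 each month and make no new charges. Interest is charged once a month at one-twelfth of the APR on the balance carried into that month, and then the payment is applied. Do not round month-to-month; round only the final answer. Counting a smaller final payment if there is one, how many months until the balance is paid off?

21 months

Monthly rate r = 28.6%/12 = 2.38333% = 0.0238333.
Recurrence: B ← B·(1+r) − €1,255.00.
Month 1: interest €479.03; balance after payment €19,323.01.
Month 2: interest €460.53; balance after payment €18,528.54.
Closed form: n = −ln(1 − rB₀/P)/ln(1+r) = −ln(0.61831)/ln(1.02383) ≈ 20.412, so the balance reaches zero during payment 21.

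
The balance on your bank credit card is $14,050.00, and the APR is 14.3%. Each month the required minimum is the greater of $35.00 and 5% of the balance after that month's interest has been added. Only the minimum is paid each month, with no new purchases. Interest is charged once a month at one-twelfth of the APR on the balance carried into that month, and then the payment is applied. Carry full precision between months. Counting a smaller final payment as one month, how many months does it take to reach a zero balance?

99 months

Monthly rate r = 14.3%/12 = 1.19167% = 0.0119167.
While 5% of the post-interest balance exceeds $35.00, each month B ← (B·(1+r))·(1 − 0.05), i.e. B shrinks by the factor (1+r)·0.95 = 0.96132.
This holds for months 1–77. Entering month 78 the balance is $673.81; 5% of the post-interest balance is now below $35.00, so the flat $35.00 minimum applies from here.
From month 78 a fixed $35.00 at rate r clears $673.81 in 22 more payments. Total: 77 + 22 = 99 months.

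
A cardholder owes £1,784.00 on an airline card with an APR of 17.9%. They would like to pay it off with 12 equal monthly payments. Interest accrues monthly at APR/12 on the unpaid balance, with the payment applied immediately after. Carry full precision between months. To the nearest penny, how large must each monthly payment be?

Monthly rate r = 17.9%/12 = 1.49167% = 0.0149167.
Level-payment amortization: P = B₀·r / (1 − (1+r)^(−n)) = 1784.00·0.0149167 / (1 − 1.01492^(−12)).
Denominator 1 − (1+r)^(−12) = 0.162788111.
P = 26.6113 / 0.162788111 ≈ 163.47.

£163.47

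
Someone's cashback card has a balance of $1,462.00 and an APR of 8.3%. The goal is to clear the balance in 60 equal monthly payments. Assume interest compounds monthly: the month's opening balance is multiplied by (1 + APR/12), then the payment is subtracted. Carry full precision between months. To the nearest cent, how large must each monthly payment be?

$29.85

Monthly rate r = 8.3%/12 = 0.691667% = 0.00691667.
Level-payment amortization: P = B₀·r / (1 − (1+r)^(−n)) = 1462.00·0.00691667 / (1 − 1.00692^(−60)).
Denominator 1 − (1+r)^(−60) = 0.338715667.
P = 10.1122 / 0.338715667 ≈ 29.85.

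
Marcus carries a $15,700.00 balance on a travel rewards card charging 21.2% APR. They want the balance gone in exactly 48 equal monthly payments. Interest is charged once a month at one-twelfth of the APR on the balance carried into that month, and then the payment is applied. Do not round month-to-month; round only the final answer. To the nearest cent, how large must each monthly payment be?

$487.85

Monthly rate r = 21.2%/12 = 1.76667% = 0.0176667.
Level-payment amortization: P = B₀·r / (1 − (1+r)^(−n)) = 15700.00·0.0176667 / (1 − 1.01767^(−48)).
Denominator 1 − (1+r)^(−48) = 0.568546874.
P = 277.367 / 0.568546874 ≈ 487.85.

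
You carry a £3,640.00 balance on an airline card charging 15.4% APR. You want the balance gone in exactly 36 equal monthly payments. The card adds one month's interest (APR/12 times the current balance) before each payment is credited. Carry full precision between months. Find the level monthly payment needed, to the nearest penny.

Monthly rate r = 15.4%/12 = 1.28333% = 0.0128333.
Level-payment amortization: P = B₀·r / (1 − (1+r)^(−n)) = 3640.00·0.0128333 / (1 − 1.01283^(−36)).
Denominator 1 − (1+r)^(−36) = 0.368123061.
P = 46.7133 / 0.368123061 ≈ 126.90.

£126.90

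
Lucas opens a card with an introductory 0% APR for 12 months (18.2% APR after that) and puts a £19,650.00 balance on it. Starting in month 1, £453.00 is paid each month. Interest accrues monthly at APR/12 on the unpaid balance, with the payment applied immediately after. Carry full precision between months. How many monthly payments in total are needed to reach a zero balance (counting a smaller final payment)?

55 months

Promo months 1–12 at r₀ = 0%/12 = 0; months 13+ at r₁ = 18.2%/12 = 0.0151667.
After month 12 (no interest yet): B = £19,650.00 − 12·£453.00 = £14,214.00.
Then at r₁ with £453.00/mo: n₂ = −ln(1 − r₁·B/P)/ln(1+r₁) ≈ 42.92 → 43 more payments.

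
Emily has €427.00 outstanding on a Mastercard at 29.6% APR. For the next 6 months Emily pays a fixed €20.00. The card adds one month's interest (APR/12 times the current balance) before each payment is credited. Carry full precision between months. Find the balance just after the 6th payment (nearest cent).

€366.58

Monthly rate r = 29.6%/12 = 2.46667% = 0.0246667.
Each month: B ← B·(1+r) − €20.00.
Month 1: interest €10.53; balance after payment €417.53.
Month 2: interest €10.30; balance after payment €407.83.
Month 3: interest €10.06; balance after payment €397.89.
Month 4: interest €9.81; balance after payment €387.71.
Month 5: interest €9.56; balance after payment €377.27.
Month 6: interest €9.31; balance after payment €366.58.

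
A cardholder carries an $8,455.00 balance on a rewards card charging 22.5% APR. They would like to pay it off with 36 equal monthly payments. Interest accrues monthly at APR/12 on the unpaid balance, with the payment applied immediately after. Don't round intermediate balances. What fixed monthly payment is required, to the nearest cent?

$325.09

Monthly rate r = 22.5%/12 = 1.875% = 0.01875.
Level-payment amortization: P = B₀·r / (1 − (1+r)^(−n)) = 8455.00·0.01875 / (1 − 1.01875^(−36)).
Denominator 1 − (1+r)^(−36) = 0.487651325.
P = 158.531 / 0.487651325 ≈ 325.09.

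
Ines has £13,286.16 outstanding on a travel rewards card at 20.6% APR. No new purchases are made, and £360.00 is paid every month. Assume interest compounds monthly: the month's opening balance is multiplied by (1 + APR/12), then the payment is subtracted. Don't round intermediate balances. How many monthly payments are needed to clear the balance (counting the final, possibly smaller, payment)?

Monthly rate r = 20.6%/12 = 1.71667% = 0.0171667.
Recurrence: B ← B·(1+r) − £360.00.
Month 1: interest £228.08; balance after payment £13,154.24.
Month 2: interest £225.81; balance after payment £13,020.05.
Closed form: n = −ln(1 − rB₀/P)/ln(1+r) = −ln(0.36645)/ln(1.01717) ≈ 58.980, so the balance reaches zero during payment 59.

59 months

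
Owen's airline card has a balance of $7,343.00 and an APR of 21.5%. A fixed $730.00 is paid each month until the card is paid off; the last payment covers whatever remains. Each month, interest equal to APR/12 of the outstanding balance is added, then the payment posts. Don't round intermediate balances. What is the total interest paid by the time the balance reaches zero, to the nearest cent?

$827.08

Monthly rate r = 21.5%/12 = 1.79167% = 0.0179167.
Payoff takes n = ⌈−ln(1 − rB₀/P)/ln(1+r)⌉ = ⌈11.191⌉ = 12 payments; the last is $140.08.
Total paid = 11·$730.00 + $140.08 = $8,170.08.
Total interest = total paid − principal = $8,170.08 − $7,343.00 = $827.08.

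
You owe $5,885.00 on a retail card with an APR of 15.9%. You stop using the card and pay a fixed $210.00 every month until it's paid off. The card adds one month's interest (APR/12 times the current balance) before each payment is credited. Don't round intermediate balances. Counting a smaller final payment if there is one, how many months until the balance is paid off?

Monthly rate r = 15.9%/12 = 1.325% = 0.01325.
Recurrence: B ← B·(1+r) − $210.00.
Month 1: interest $77.98; balance after payment $5,752.98.
Month 2: interest $76.23; balance after payment $5,619.20.
Closed form: n = −ln(1 − rB₀/P)/ln(1+r) = −ln(0.62868)/ln(1.01325) ≈ 35.260, so the balance reaches zero during payment 36.

36 months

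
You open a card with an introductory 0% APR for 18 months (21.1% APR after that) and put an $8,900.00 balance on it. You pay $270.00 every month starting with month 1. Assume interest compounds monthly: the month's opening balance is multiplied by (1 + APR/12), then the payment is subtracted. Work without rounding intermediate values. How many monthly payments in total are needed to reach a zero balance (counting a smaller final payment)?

36 months

Promo months 1–18 at r₀ = 0%/12 = 0; months 19+ at r₁ = 21.1%/12 = 0.0175833.
After month 18 (no interest yet): B = $8,900.00 − 18·$270.00 = $4,040.00.
Then at r₁ with $270.00/mo: n₂ = −ln(1 − r₁·B/P)/ln(1+r₁) ≈ 17.52 → 18 more payments.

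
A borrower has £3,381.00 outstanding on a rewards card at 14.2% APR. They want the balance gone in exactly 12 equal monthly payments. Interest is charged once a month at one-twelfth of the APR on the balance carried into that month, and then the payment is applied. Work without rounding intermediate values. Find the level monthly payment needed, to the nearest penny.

£303.89

Monthly rate r = 14.2%/12 = 1.18333% = 0.0118333.
Level-payment amortization: P = B₀·r / (1 − (1+r)^(−n)) = 3381.00·0.0118333 / (1 − 1.01183^(−12)).
Denominator 1 − (1+r)^(−12) = 0.131655196.
P = 40.0085 / 0.131655196 ≈ 303.89.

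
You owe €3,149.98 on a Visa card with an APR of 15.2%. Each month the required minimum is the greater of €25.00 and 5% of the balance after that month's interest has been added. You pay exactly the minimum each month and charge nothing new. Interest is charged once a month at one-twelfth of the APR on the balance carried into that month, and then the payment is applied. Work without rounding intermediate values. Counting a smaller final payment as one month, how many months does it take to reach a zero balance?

71 months

Monthly rate r = 15.2%/12 = 1.26667% = 0.0126667.
While 5% of the post-interest balance exceeds €25.00, each month B ← (B·(1+r))·(1 − 0.05), i.e. B shrinks by the factor (1+r)·0.95 = 0.96203.
This holds for months 1–48. Entering month 49 the balance is €491.40; 5% of the post-interest balance is now below €25.00, so the flat €25.00 minimum applies from here.
From month 49 a fixed €25.00 at rate r clears €491.40 in 23 more payments. Total: 48 + 23 = 71 months.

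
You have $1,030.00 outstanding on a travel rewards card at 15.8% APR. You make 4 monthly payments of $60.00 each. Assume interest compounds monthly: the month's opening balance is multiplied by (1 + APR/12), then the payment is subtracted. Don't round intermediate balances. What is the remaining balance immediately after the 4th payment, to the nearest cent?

Monthly rate r = 15.8%/12 = 1.31667% = 0.0131667.
Each month: B ← B·(1+r) − $60.00.
Month 1: interest $13.56; balance after payment $983.56.
Month 2: interest $12.95; balance after payment $936.51.
Month 3: interest $12.33; balance after payment $888.84.
Month 4: interest $11.70; balance after payment $840.55.

$840.55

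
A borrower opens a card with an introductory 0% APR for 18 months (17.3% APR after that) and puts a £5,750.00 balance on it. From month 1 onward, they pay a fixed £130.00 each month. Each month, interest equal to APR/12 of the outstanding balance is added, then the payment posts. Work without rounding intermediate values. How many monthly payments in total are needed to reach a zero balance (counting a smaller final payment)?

Promo months 1–18 at r₀ = 0%/12 = 0; months 19+ at r₁ = 17.3%/12 = 0.0144167.
After month 18 (no interest yet): B = £5,750.00 − 18·£130.00 = £3,410.00.
Then at r₁ with £130.00/mo: n₂ = −ln(1 − r₁·B/P)/ln(1+r₁) ≈ 33.19 → 34 more payments.

52 months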